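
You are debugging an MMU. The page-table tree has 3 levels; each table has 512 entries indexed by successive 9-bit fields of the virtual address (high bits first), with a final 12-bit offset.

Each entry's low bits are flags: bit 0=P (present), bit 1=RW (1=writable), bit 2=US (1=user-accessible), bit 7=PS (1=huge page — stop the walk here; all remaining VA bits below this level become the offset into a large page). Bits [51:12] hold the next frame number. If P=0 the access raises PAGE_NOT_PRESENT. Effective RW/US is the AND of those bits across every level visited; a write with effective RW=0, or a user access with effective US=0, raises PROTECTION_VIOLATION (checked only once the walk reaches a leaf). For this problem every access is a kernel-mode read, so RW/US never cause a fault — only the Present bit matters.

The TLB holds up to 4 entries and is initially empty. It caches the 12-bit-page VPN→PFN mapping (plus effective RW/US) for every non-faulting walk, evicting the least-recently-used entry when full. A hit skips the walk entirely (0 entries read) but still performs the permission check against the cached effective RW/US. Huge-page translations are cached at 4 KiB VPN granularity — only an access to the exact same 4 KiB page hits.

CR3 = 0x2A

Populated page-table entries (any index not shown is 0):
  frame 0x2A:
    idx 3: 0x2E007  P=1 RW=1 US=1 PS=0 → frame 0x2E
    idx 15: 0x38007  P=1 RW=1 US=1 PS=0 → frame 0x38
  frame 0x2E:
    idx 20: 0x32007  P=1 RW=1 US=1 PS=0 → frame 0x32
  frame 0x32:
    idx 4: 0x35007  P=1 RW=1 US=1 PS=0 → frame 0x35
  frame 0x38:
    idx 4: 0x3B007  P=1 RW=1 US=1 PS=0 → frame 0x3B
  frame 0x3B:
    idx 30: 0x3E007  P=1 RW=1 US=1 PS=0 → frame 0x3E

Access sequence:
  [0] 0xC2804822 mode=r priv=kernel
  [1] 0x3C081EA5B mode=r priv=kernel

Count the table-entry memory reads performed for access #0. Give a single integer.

Per-access translation:
#0 VA=0xC2804822 (r,kernel):
  L0 @0x2A[3] → 0x2E007  P=1,RW=1,US=1,PS=0
  L1 @0x2E[20] → 0x32007  P=1,RW=1,US=1,PS=0
  L2 @0x32[4] → 0x35007  P=1,RW=1,US=1,PS=0
  ⇒ phys 0x35822  [3 reads]
#1 VA=0x3C081EA5B (r,kernel):
  L0 @0x2A[15] → 0x38007  P=1,RW=1,US=1,PS=0
  L1 @0x38[4] → 0x3B007  P=1,RW=1,US=1,PS=0
  L2 @0x3B[30] → 0x3E007  P=1,RW=1,US=1,PS=0
  ⇒ phys 0x3EA5B  [3 reads]

Entries read for #0: 3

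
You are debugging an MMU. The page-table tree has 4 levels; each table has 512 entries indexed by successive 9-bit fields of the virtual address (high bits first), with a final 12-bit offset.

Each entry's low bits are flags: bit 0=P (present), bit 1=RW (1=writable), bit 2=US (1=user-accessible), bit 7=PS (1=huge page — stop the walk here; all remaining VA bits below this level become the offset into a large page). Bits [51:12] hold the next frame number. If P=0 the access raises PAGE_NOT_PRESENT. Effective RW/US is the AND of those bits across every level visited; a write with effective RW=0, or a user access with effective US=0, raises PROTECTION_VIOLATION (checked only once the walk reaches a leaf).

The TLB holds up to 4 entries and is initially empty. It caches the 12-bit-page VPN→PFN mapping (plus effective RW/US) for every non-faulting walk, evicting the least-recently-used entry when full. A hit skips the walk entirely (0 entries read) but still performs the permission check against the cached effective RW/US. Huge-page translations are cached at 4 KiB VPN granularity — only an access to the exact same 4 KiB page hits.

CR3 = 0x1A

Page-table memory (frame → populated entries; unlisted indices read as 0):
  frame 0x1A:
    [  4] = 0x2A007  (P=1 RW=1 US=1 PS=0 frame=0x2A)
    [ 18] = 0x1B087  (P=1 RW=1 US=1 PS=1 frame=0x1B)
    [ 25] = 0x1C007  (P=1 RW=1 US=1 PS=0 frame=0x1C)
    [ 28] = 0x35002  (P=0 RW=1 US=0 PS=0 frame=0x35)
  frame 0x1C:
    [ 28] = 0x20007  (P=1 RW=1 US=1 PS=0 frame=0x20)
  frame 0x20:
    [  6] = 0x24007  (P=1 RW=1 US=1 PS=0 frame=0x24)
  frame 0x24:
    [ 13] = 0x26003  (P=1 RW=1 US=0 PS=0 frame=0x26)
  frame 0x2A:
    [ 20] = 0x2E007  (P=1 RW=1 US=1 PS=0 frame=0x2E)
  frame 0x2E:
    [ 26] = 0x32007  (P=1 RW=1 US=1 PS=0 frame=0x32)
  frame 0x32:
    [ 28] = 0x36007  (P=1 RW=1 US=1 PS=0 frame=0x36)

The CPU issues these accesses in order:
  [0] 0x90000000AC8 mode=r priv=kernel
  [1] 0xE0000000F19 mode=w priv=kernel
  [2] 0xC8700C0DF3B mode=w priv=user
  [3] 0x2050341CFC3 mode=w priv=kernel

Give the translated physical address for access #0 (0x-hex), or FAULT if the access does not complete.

Walk each access:
#0 VA=0x90000000AC8 (r,kernel):
  lvl0: tbl 0x1A, slot 18 ⇒ 0x1B087 (P1/RW1/US1/PS1)
  ✓ 0x1BAC8 (huge @L0)  — 1 lookups
#1 VA=0xE0000000F19 (w,kernel):
  lvl0: tbl 0x1A, slot 28 ⇒ 0x35002 (P0/RW1/US0/PS0)
  ⇒ fault: PAGE_NOT_PRESENT  — 1 lookups
#2 VA=0xC8700C0DF3B (w,user):
  lvl0: tbl 0x1A, slot 25 ⇒ 0x1C007 (P1/RW1/US1/PS0)
  lvl1: tbl 0x1C, slot 28 ⇒ 0x20007 (P1/RW1/US1/PS0)
  lvl2: tbl 0x20, slot 6 ⇒ 0x24007 (P1/RW1/US1/PS0)
  lvl3: tbl 0x24, slot 13 ⇒ 0x26003 (P1/RW1/US0/PS0)
  ⇒ fault: PROTECTION_VIOLATION  — 4 lookups
#3 VA=0x2050341CFC3 (w,kernel):
  lvl0: tbl 0x1A, slot 4 ⇒ 0x2A007 (P1/RW1/US1/PS0)
  lvl1: tbl 0x2A, slot 20 ⇒ 0x2E007 (P1/RW1/US1/PS0)
  lvl2: tbl 0x2E, slot 26 ⇒ 0x32007 (P1/RW1/US1/PS0)
  lvl3: tbl 0x32, slot 28 ⇒ 0x36007 (P1/RW1/US1/PS0)
  ✓ 0x36FC3  — 4 lookups

Access #0 PA: 0x1BAC8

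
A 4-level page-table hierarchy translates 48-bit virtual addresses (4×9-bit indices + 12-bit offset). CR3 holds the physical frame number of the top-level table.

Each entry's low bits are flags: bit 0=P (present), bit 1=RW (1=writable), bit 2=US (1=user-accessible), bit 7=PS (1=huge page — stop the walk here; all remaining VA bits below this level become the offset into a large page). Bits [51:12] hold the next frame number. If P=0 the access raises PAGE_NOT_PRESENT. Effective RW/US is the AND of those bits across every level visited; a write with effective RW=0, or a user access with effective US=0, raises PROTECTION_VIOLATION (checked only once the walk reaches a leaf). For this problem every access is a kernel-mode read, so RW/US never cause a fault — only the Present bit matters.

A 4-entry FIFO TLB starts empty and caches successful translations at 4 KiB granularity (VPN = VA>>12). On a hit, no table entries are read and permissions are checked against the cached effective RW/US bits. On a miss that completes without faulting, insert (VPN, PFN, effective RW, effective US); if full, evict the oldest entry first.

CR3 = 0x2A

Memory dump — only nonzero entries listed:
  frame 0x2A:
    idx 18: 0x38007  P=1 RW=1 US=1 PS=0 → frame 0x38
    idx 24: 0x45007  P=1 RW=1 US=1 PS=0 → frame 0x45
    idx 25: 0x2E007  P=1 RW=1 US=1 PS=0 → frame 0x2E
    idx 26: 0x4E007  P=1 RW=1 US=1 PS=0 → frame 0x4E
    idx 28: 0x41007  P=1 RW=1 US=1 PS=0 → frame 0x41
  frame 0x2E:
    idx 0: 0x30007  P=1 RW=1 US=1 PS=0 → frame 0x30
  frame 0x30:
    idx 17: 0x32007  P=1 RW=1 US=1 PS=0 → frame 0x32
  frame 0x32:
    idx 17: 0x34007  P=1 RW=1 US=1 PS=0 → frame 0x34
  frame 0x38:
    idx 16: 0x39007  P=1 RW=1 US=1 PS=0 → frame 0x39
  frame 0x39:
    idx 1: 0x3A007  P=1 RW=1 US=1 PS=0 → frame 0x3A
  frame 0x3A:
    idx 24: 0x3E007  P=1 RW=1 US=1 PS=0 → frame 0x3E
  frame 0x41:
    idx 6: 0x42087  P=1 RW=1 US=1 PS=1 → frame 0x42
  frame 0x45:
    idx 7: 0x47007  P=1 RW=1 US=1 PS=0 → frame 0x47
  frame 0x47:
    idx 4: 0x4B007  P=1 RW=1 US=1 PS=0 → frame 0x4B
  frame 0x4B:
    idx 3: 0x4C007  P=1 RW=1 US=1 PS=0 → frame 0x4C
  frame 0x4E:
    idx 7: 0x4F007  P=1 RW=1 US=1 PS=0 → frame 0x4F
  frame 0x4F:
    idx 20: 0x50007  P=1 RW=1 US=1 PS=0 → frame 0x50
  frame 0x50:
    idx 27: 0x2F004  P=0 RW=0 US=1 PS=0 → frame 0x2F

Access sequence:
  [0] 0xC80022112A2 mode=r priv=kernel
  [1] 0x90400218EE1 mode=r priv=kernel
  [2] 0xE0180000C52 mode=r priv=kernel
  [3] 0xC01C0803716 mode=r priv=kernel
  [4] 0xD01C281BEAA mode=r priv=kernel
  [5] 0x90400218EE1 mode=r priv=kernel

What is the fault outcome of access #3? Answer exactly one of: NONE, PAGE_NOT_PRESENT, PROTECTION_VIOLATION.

Walk each access:
#0 VA=0xC80022112A2 (r,kernel):
  [0] read 0x2A idx=25: raw=0x2E007 flags P=1 W=1 U=1 S=0
  [1] read 0x2E idx=0: raw=0x30007 flags P=1 W=1 U=1 S=0
  [2] read 0x30 idx=17: raw=0x32007 flags P=1 W=1 U=1 S=0
  [3] read 0x32 idx=17: raw=0x34007 flags P=1 W=1 U=1 S=0
  ✓ 0x342A2  — 4 lookups
#1 VA=0x90400218EE1 (r,kernel):
  [0] read 0x2A idx=18: raw=0x38007 flags P=1 W=1 U=1 S=0
  [1] read 0x38 idx=16: raw=0x39007 flags P=1 W=1 U=1 S=0
  [2] read 0x39 idx=1: raw=0x3A007 flags P=1 W=1 U=1 S=0
  [3] read 0x3A idx=24: raw=0x3E007 flags P=1 W=1 U=1 S=0
  ✓ 0x3EEE1  — 4 lookups
#2 VA=0xE0180000C52 (r,kernel):
  [0] read 0x2A idx=28: raw=0x41007 flags P=1 W=1 U=1 S=0
  [1] read 0x41 idx=6: raw=0x42087 flags P=1 W=1 U=1 S=1
  ✓ 0x42C52 (huge @L1)  — 2 lookups
#3 VA=0xC01C0803716 (r,kernel):
  [0] read 0x2A idx=24: raw=0x45007 flags P=1 W=1 U=1 S=0
  [1] read 0x45 idx=7: raw=0x47007 flags P=1 W=1 U=1 S=0
  [2] read 0x47 idx=4: raw=0x4B007 flags P=1 W=1 U=1 S=0
  [3] read 0x4B idx=3: raw=0x4C007 flags P=1 W=1 U=1 S=0
  ✓ 0x4C716  — 4 lookups
#4 VA=0xD01C281BEAA (r,kernel):
  [0] read 0x2A idx=26: raw=0x4E007 flags P=1 W=1 U=1 S=0
  [1] read 0x4E idx=7: raw=0x4F007 flags P=1 W=1 U=1 S=0
  [2] read 0x4F idx=20: raw=0x50007 flags P=1 W=1 U=1 S=0
  [3] read 0x50 idx=27: raw=0x2F004 flags P=0 W=0 U=1 S=0
  ⇒ fault: PAGE_NOT_PRESENT  — 4 lookups
#5 VA=0x90400218EE1 (r,kernel):
  TLB hit vpn=0x90400218 → PA=0x3EEE1

Access #3 fault: NONE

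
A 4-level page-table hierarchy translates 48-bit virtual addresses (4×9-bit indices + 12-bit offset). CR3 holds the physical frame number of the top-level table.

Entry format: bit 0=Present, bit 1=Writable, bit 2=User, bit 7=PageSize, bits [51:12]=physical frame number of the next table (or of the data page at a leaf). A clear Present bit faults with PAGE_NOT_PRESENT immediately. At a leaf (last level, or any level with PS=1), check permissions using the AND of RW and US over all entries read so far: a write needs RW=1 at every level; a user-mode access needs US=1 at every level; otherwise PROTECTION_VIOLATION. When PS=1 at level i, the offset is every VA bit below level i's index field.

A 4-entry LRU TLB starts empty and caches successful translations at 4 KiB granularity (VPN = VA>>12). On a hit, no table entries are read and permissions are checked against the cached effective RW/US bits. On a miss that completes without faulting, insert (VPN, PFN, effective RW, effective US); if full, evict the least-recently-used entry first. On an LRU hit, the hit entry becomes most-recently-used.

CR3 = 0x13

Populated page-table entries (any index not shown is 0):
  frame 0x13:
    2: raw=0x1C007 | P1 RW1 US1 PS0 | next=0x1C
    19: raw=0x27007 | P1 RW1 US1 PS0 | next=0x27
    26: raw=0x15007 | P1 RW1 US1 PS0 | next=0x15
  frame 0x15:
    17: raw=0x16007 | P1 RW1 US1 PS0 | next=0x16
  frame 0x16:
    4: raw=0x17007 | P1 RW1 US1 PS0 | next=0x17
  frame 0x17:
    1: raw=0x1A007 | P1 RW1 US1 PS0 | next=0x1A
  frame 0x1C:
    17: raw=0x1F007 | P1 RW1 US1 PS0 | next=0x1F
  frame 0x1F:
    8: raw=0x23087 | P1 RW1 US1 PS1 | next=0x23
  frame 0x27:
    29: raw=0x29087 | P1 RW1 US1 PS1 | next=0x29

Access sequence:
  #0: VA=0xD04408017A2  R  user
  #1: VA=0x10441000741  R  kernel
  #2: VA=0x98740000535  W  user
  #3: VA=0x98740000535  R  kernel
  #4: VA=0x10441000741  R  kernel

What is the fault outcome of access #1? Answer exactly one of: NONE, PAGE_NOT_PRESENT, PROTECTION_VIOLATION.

Per-access translation:
#0 VA=0xD04408017A2 (r,user):
  lvl0: tbl 0x13, slot 26 ⇒ 0x15007 (P1/RW1/US1/PS0)
  lvl1: tbl 0x15, slot 17 ⇒ 0x16007 (P1/RW1/US1/PS0)
  lvl2: tbl 0x16, slot 4 ⇒ 0x17007 (P1/RW1/US1/PS0)
  lvl3: tbl 0x17, slot 1 ⇒ 0x1A007 (P1/RW1/US1/PS0)
  → PA=0x1A7A2  (4 entries read)
#1 VA=0x10441000741 (r,kernel):
  lvl0: tbl 0x13, slot 2 ⇒ 0x1C007 (P1/RW1/US1/PS0)
  lvl1: tbl 0x1C, slot 17 ⇒ 0x1F007 (P1/RW1/US1/PS0)
  lvl2: tbl 0x1F, slot 8 ⇒ 0x23087 (P1/RW1/US1/PS1)
  → PA=0x23741 (huge @L2)  (3 entries read)
#2 VA=0x98740000535 (w,user):
  lvl0: tbl 0x13, slot 19 ⇒ 0x27007 (P1/RW1/US1/PS0)
  lvl1: tbl 0x27, slot 29 ⇒ 0x29087 (P1/RW1/US1/PS1)
  → PA=0x29535 (huge @L1)  (2 entries read)
#3 VA=0x98740000535 (r,kernel):
  TLB hit vpn=0x98740000 → PA=0x29535
#4 VA=0x10441000741 (r,kernel):
  TLB hit vpn=0x10441000 → PA=0x23741

Access #1 fault: NONE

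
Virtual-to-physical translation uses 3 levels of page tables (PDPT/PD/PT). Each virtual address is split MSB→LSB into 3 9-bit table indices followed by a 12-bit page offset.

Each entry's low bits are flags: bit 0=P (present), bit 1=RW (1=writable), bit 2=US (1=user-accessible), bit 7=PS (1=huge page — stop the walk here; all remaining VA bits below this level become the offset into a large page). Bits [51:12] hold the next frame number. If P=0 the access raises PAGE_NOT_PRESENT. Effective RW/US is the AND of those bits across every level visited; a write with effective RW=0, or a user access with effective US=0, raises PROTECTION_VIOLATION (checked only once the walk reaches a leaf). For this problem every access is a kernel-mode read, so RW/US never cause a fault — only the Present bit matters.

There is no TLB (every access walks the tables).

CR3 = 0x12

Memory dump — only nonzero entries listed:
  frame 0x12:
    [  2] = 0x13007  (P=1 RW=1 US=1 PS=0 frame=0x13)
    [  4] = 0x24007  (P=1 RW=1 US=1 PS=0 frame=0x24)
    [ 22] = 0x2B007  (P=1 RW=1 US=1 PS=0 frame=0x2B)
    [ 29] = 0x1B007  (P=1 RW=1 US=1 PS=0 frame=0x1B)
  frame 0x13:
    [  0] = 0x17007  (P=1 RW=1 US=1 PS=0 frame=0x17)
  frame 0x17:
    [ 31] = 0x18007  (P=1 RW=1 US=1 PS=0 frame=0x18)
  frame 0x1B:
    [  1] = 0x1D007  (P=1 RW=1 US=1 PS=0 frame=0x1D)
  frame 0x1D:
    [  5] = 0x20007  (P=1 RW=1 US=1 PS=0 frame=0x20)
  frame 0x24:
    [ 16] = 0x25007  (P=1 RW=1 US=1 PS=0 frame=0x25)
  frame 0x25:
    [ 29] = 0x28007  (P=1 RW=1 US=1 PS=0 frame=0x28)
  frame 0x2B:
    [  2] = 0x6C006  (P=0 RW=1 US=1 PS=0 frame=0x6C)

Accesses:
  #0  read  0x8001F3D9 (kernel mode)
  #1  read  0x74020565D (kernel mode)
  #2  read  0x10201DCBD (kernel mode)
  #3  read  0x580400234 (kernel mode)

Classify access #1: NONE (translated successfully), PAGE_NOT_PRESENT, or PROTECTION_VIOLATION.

Per-access translation:
#0 VA=0x8001F3D9 (r,kernel):
  lvl0: tbl 0x12, slot 2 ⇒ 0x13007 (P1/RW1/US1/PS0)
  lvl1: tbl 0x13, slot 0 ⇒ 0x17007 (P1/RW1/US1/PS0)
  lvl2: tbl 0x17, slot 31 ⇒ 0x18007 (P1/RW1/US1/PS0)
  → PA=0x183D9  (3 entries read)
#1 VA=0x74020565D (r,kernel):
  lvl0: tbl 0x12, slot 29 ⇒ 0x1B007 (P1/RW1/US1/PS0)
  lvl1: tbl 0x1B, slot 1 ⇒ 0x1D007 (P1/RW1/US1/PS0)
  lvl2: tbl 0x1D, slot 5 ⇒ 0x20007 (P1/RW1/US1/PS0)
  → PA=0x2065D  (3 entries read)
#2 VA=0x10201DCBD (r,kernel):
  lvl0: tbl 0x12, slot 4 ⇒ 0x24007 (P1/RW1/US1/PS0)
  lvl1: tbl 0x24, slot 16 ⇒ 0x25007 (P1/RW1/US1/PS0)
  lvl2: tbl 0x25, slot 29 ⇒ 0x28007 (P1/RW1/US1/PS0)
  → PA=0x28CBD  (3 entries read)
#3 VA=0x580400234 (r,kernel):
  lvl0: tbl 0x12, slot 22 ⇒ 0x2B007 (P1/RW1/US1/PS0)
  lvl1: tbl 0x2B, slot 2 ⇒ 0x6C006 (P0/RW1/US1/PS0)
  ✗ PAGE_NOT_PRESENT  [2 reads]

Access #1 fault: NONE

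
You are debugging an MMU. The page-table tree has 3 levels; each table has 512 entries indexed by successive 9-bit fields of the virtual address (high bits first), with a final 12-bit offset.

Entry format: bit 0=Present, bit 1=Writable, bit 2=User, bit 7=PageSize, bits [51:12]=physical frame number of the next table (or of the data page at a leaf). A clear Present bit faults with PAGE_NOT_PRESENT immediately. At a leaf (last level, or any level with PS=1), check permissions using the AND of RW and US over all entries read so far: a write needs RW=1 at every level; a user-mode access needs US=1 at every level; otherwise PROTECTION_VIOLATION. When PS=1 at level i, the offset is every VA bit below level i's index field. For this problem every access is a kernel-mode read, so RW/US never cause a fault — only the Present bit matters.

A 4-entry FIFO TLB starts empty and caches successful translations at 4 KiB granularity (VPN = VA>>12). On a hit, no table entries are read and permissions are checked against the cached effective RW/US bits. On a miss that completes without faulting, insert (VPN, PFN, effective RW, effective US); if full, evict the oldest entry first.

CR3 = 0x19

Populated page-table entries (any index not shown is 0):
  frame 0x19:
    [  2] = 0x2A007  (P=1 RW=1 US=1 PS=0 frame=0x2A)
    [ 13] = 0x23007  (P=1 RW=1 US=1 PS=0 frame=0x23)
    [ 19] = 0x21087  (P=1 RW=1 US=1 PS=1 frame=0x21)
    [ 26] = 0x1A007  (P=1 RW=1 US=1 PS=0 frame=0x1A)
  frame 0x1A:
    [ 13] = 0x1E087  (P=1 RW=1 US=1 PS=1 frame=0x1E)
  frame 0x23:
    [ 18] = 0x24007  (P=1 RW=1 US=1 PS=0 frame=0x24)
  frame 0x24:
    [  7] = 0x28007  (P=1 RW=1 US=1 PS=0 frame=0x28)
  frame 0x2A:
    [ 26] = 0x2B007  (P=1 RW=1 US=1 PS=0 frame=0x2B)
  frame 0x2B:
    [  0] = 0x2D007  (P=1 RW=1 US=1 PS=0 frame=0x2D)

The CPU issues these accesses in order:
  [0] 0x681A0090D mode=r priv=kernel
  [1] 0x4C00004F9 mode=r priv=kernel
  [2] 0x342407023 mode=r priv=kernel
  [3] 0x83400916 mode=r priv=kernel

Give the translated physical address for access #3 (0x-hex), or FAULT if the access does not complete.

Per-access translation:
#0 VA=0x681A0090D (r,kernel):
  L0: frame=0x19 idx=26 entry=0x1A007 [P=1 RW=1 US=1 PS=0]
  L1: frame=0x1A idx=13 entry=0x1E087 [P=1 RW=1 US=1 PS=1]
  ✓ 0x1E90D (huge @L1)  — 2 lookups
#1 VA=0x4C00004F9 (r,kernel):
  L0: frame=0x19 idx=19 entry=0x21087 [P=1 RW=1 US=1 PS=1]
  ✓ 0x214F9 (huge @L0)  — 1 lookups
#2 VA=0x342407023 (r,kernel):
  L0: frame=0x19 idx=13 entry=0x23007 [P=1 RW=1 US=1 PS=0]
  L1: frame=0x23 idx=18 entry=0x24007 [P=1 RW=1 US=1 PS=0]
  L2: frame=0x24 idx=7 entry=0x28007 [P=1 RW=1 US=1 PS=0]
  ✓ 0x28023  — 3 lookups
#3 VA=0x83400916 (r,kernel):
  L0: frame=0x19 idx=2 entry=0x2A007 [P=1 RW=1 US=1 PS=0]
  L1: frame=0x2A idx=26 entry=0x2B007 [P=1 RW=1 US=1 PS=0]
  L2: frame=0x2B idx=0 entry=0x2D007 [P=1 RW=1 US=1 PS=0]
  ✓ 0x2D916  — 3 lookups

Access #3 PA: 0x2D916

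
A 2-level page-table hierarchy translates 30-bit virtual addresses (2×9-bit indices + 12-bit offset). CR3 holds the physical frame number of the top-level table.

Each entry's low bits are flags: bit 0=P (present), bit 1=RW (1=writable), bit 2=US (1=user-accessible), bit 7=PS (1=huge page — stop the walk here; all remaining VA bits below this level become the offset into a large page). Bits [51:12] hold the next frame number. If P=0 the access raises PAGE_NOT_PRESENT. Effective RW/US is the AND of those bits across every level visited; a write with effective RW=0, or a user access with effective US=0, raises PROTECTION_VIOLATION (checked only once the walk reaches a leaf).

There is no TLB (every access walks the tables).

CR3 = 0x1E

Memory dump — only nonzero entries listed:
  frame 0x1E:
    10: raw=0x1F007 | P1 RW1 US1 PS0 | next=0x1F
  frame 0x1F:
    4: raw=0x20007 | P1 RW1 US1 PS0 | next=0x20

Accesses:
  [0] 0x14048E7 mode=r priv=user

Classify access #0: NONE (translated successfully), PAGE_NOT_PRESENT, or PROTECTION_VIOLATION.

Trace:
#0 VA=0x14048E7 (r,user):
  L0: frame=0x1E idx=10 entry=0x1F007 [P=1 RW=1 US=1 PS=0]
  L1: frame=0x1F idx=4 entry=0x20007 [P=1 RW=1 US=1 PS=0]
  ⇒ phys 0x208E7  [2 reads]

Access #0 fault: NONE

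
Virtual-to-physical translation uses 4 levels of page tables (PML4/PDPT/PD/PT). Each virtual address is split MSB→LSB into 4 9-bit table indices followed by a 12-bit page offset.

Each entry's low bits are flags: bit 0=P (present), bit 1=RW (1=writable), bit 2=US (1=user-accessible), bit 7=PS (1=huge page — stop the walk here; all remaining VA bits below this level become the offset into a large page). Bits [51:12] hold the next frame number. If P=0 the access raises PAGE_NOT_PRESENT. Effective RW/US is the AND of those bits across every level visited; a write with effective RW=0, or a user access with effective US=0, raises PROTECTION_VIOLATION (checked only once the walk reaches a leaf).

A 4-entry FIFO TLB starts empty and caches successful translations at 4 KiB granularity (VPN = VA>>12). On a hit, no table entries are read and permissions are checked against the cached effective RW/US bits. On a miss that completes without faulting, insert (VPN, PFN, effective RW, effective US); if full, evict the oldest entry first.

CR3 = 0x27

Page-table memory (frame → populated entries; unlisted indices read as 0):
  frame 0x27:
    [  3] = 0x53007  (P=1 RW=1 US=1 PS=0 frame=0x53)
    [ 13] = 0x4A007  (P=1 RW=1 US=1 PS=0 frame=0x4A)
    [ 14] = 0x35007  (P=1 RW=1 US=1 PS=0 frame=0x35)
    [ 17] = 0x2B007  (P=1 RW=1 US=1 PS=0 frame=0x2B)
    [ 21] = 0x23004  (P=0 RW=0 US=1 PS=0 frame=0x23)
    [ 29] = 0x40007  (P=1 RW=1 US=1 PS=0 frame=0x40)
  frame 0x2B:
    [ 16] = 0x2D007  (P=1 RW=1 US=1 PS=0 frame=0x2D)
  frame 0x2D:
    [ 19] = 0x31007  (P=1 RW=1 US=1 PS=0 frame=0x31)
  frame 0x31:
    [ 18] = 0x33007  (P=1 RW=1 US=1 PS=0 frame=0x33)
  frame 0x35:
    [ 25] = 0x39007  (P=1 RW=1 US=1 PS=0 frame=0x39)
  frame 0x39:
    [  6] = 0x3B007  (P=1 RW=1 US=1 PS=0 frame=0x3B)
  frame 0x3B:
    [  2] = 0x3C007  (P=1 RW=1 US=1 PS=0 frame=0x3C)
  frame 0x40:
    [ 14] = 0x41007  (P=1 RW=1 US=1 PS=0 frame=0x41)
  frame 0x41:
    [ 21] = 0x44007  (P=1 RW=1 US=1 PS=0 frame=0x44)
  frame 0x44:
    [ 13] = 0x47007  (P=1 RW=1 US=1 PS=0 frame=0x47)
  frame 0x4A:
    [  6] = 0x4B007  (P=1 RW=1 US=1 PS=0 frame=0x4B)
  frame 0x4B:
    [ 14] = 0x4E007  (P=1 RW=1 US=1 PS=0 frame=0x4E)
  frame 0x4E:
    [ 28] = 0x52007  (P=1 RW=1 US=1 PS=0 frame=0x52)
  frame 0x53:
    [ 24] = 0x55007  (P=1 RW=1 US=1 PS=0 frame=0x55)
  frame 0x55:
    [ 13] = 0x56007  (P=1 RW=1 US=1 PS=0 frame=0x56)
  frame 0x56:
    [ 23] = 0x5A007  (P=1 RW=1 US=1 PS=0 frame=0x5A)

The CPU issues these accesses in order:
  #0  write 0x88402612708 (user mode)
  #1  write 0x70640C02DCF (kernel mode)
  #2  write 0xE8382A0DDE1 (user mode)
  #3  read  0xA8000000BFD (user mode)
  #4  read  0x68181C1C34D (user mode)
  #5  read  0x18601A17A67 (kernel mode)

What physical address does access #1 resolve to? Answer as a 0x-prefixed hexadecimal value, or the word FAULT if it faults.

Trace:
#0 VA=0x88402612708 (w,user):
  L0: frame=0x27 idx=17 entry=0x2B007 [P=1 RW=1 US=1 PS=0]
  L1: frame=0x2B idx=16 entry=0x2D007 [P=1 RW=1 US=1 PS=0]
  L2: frame=0x2D idx=19 entry=0x31007 [P=1 RW=1 US=1 PS=0]
  L3: frame=0x31 idx=18 entry=0x33007 [P=1 RW=1 US=1 PS=0]
  ⇒ phys 0x33708  [4 reads]
#1 VA=0x70640C02DCF (w,kernel):
  L0: frame=0x27 idx=14 entry=0x35007 [P=1 RW=1 US=1 PS=0]
  L1: frame=0x35 idx=25 entry=0x39007 [P=1 RW=1 US=1 PS=0]
  L2: frame=0x39 idx=6 entry=0x3B007 [P=1 RW=1 US=1 PS=0]
  L3: frame=0x3B idx=2 entry=0x3C007 [P=1 RW=1 US=1 PS=0]
  ⇒ phys 0x3CDCF  [4 reads]
#2 VA=0xE8382A0DDE1 (w,user):
  L0: frame=0x27 idx=29 entry=0x40007 [P=1 RW=1 US=1 PS=0]
  L1: frame=0x40 idx=14 entry=0x41007 [P=1 RW=1 US=1 PS=0]
  L2: frame=0x41 idx=21 entry=0x44007 [P=1 RW=1 US=1 PS=0]
  L3: frame=0x44 idx=13 entry=0x47007 [P=1 RW=1 US=1 PS=0]
  ⇒ phys 0x47DE1  [4 reads]
#3 VA=0xA8000000BFD (r,user):
  L0: frame=0x27 idx=21 entry=0x23004 [P=0 RW=0 US=1 PS=0]
  → PAGE_NOT_PRESENT  (1 entries read)
#4 VA=0x68181C1C34D (r,user):
  L0: frame=0x27 idx=13 entry=0x4A007 [P=1 RW=1 US=1 PS=0]
  L1: frame=0x4A idx=6 entry=0x4B007 [P=1 RW=1 US=1 PS=0]
  L2: frame=0x4B idx=14 entry=0x4E007 [P=1 RW=1 US=1 PS=0]
  L3: frame=0x4E idx=28 entry=0x52007 [P=1 RW=1 US=1 PS=0]
  ⇒ phys 0x5234D  [4 reads]
#5 VA=0x18601A17A67 (r,kernel):
  L0: frame=0x27 idx=3 entry=0x53007 [P=1 RW=1 US=1 PS=0]
  L1: frame=0x53 idx=24 entry=0x55007 [P=1 RW=1 US=1 PS=0]
  L2: frame=0x55 idx=13 entry=0x56007 [P=1 RW=1 US=1 PS=0]
  L3: frame=0x56 idx=23 entry=0x5A007 [P=1 RW=1 US=1 PS=0]
  ⇒ phys 0x5AA67  [4 reads]

Access #1 PA: 0x3CDCF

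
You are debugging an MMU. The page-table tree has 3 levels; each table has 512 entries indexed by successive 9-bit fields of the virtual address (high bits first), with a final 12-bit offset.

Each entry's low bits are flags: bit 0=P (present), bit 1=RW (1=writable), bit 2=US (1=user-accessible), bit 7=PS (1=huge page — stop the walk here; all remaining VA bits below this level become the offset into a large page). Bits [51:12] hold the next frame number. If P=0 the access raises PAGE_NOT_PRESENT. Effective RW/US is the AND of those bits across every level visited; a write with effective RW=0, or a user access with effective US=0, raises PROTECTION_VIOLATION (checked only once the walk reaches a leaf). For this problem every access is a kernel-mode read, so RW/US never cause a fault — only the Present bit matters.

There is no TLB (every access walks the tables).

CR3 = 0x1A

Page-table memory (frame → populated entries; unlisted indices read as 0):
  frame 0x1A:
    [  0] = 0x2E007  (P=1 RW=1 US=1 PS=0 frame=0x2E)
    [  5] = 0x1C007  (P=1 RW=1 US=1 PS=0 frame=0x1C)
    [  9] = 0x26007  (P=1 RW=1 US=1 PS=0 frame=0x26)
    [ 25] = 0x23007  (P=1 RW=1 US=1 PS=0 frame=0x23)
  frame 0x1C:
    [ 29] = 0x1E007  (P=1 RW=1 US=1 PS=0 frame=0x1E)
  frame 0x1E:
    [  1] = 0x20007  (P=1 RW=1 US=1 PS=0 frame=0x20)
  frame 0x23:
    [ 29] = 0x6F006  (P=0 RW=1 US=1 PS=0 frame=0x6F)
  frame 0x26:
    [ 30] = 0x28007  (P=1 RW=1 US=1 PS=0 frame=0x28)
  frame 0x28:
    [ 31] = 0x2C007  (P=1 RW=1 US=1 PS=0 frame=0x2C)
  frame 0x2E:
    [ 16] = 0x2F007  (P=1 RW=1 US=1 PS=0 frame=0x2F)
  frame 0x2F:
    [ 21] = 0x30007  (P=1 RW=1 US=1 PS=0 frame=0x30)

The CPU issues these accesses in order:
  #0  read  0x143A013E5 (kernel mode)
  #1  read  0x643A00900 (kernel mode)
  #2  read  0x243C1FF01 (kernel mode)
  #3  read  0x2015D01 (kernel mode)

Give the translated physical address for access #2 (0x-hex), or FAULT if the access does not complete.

Trace:
#0 VA=0x143A013E5 (r,kernel):
  L0 @0x1A[5] → 0x1C007  P=1,RW=1,US=1,PS=0
  L1 @0x1C[29] → 0x1E007  P=1,RW=1,US=1,PS=0
  L2 @0x1E[1] → 0x20007  P=1,RW=1,US=1,PS=0
  ⇒ phys 0x203E5  [3 reads]
#1 VA=0x643A00900 (r,kernel):
  L0 @0x1A[25] → 0x23007  P=1,RW=1,US=1,PS=0
  L1 @0x23[29] → 0x6F006  P=0,RW=1,US=1,PS=0
  ✗ PAGE_NOT_PRESENT  [2 reads]
#2 VA=0x243C1FF01 (r,kernel):
  L0 @0x1A[9] → 0x26007  P=1,RW=1,US=1,PS=0
  L1 @0x26[30] → 0x28007  P=1,RW=1,US=1,PS=0
  L2 @0x28[31] → 0x2C007  P=1,RW=1,US=1,PS=0
  ⇒ phys 0x2CF01  [3 reads]
#3 VA=0x2015D01 (r,kernel):
  L0 @0x1A[0] → 0x2E007  P=1,RW=1,US=1,PS=0
  L1 @0x2E[16] → 0x2F007  P=1,RW=1,US=1,PS=0
  L2 @0x2F[21] → 0x30007  P=1,RW=1,US=1,PS=0
  ⇒ phys 0x30D01  [3 reads]

Access #2 PA: 0x2CF01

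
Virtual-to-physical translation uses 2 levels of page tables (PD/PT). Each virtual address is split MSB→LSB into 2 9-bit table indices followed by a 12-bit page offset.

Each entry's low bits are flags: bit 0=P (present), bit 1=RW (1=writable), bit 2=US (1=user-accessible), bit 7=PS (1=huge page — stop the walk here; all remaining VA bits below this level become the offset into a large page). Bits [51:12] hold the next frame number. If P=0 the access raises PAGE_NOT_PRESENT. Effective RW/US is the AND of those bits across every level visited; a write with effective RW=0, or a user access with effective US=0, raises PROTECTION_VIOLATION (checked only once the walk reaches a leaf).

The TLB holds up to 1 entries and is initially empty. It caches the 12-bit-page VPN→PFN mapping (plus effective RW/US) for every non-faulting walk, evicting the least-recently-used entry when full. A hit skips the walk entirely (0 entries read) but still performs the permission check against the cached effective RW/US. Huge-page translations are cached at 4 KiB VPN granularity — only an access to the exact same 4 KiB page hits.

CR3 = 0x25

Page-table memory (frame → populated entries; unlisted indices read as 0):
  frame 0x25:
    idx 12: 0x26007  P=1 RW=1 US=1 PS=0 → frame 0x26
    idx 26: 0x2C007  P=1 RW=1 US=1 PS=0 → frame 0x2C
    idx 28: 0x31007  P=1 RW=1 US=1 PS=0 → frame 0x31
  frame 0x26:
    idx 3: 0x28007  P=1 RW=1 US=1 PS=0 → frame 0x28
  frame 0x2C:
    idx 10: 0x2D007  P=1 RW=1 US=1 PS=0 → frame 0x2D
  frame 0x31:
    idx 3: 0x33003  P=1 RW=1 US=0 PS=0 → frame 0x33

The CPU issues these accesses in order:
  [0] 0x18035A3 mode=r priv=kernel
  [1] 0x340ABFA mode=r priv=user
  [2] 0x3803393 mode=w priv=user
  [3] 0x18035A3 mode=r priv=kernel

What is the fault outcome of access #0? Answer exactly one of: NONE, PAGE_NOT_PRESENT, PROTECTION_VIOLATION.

Per-access translation:
#0 VA=0x18035A3 (r,kernel):
  lvl0: tbl 0x25, slot 12 ⇒ 0x26007 (P1/RW1/US1/PS0)
  lvl1: tbl 0x26, slot 3 ⇒ 0x28007 (P1/RW1/US1/PS0)
  ✓ 0x285A3  — 2 lookups
#1 VA=0x340ABFA (r,user):
  lvl0: tbl 0x25, slot 26 ⇒ 0x2C007 (P1/RW1/US1/PS0)
  lvl1: tbl 0x2C, slot 10 ⇒ 0x2D007 (P1/RW1/US1/PS0)
  ✓ 0x2DBFA  — 2 lookups
#2 VA=0x3803393 (w,user):
  lvl0: tbl 0x25, slot 28 ⇒ 0x31007 (P1/RW1/US1/PS0)
  lvl1: tbl 0x31, slot 3 ⇒ 0x33003 (P1/RW1/US0/PS0)
  ⇒ fault: PROTECTION_VIOLATION  — 2 lookups
#3 VA=0x18035A3 (r,kernel):
  lvl0: tbl 0x25, slot 12 ⇒ 0x26007 (P1/RW1/US1/PS0)
  lvl1: tbl 0x26, slot 3 ⇒ 0x28007 (P1/RW1/US1/PS0)
  ✓ 0x285A3  — 2 lookups

Access #0 fault: NONE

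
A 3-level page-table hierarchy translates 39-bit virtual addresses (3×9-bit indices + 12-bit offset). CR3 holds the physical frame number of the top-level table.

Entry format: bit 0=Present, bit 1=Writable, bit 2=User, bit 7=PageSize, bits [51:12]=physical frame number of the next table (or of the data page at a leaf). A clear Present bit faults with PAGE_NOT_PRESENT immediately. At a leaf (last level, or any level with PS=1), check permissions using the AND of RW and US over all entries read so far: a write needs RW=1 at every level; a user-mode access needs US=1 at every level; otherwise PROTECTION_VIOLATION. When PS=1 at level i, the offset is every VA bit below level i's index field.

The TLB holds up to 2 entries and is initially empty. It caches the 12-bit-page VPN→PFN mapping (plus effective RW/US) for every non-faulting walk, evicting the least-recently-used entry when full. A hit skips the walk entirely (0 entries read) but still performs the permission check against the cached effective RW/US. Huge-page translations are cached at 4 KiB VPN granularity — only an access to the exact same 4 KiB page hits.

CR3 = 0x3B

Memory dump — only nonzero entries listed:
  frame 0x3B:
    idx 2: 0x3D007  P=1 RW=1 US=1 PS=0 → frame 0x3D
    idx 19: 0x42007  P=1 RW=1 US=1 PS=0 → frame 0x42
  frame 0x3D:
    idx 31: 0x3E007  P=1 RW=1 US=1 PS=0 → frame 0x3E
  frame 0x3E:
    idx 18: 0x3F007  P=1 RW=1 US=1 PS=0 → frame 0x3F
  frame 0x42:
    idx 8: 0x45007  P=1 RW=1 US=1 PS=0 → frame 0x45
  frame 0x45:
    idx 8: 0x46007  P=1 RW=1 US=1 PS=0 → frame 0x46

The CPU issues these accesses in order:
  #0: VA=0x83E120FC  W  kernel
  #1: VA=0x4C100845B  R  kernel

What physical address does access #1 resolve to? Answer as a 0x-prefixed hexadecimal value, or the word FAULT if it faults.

Trace:
#0 VA=0x83E120FC (w,kernel):
  lvl0: tbl 0x3B, slot 2 ⇒ 0x3D007 (P1/RW1/US1/PS0)
  lvl1: tbl 0x3D, slot 31 ⇒ 0x3E007 (P1/RW1/US1/PS0)
  lvl2: tbl 0x3E, slot 18 ⇒ 0x3F007 (P1/RW1/US1/PS0)
  ⇒ phys 0x3F0FC  [3 reads]
#1 VA=0x4C100845B (r,kernel):
  lvl0: tbl 0x3B, slot 19 ⇒ 0x42007 (P1/RW1/US1/PS0)
  lvl1: tbl 0x42, slot 8 ⇒ 0x45007 (P1/RW1/US1/PS0)
  lvl2: tbl 0x45, slot 8 ⇒ 0x46007 (P1/RW1/US1/PS0)
  ⇒ phys 0x4645B  [3 reads]

Access #1 PA: 0x4645B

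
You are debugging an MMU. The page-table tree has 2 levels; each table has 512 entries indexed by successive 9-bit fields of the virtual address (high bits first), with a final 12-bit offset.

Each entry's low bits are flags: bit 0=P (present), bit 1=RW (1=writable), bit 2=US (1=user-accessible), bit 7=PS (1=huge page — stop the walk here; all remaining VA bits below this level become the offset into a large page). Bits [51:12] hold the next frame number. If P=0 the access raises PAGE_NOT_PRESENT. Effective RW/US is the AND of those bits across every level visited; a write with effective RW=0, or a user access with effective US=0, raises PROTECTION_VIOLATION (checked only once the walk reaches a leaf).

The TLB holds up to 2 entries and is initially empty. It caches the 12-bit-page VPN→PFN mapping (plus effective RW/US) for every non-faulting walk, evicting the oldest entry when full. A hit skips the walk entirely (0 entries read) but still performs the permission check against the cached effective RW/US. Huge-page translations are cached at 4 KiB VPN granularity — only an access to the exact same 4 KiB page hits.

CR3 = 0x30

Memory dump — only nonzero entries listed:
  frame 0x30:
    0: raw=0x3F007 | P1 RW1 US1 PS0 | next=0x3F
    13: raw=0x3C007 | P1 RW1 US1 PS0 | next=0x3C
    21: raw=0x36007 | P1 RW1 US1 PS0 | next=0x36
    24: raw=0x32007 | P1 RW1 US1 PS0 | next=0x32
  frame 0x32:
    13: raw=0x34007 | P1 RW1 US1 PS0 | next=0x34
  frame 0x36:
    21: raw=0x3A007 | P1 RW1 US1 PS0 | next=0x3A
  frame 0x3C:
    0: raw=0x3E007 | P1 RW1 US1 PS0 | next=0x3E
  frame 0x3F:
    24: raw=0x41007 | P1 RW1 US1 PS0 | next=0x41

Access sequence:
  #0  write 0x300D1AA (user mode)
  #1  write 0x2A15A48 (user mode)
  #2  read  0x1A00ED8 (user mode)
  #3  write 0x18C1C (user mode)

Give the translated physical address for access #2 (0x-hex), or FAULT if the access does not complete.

Walk each access:
#0 VA=0x300D1AA (w,user):
  L0 @0x30[24] → 0x32007  P=1,RW=1,US=1,PS=0
  L1 @0x32[13] → 0x34007  P=1,RW=1,US=1,PS=0
  ⇒ phys 0x341AA  [2 reads]
#1 VA=0x2A15A48 (w,user):
  L0 @0x30[21] → 0x36007  P=1,RW=1,US=1,PS=0
  L1 @0x36[21] → 0x3A007  P=1,RW=1,US=1,PS=0
  ⇒ phys 0x3AA48  [2 reads]
#2 VA=0x1A00ED8 (r,user):
  L0 @0x30[13] → 0x3C007  P=1,RW=1,US=1,PS=0
  L1 @0x3C[0] → 0x3E007  P=1,RW=1,US=1,PS=0
  ⇒ phys 0x3EED8  [2 reads]
#3 VA=0x18C1C (w,user):
  L0 @0x30[0] → 0x3F007  P=1,RW=1,US=1,PS=0
  L1 @0x3F[24] → 0x41007  P=1,RW=1,US=1,PS=0
  ⇒ phys 0x41C1C  [2 reads]

Access #2 PA: 0x3EED8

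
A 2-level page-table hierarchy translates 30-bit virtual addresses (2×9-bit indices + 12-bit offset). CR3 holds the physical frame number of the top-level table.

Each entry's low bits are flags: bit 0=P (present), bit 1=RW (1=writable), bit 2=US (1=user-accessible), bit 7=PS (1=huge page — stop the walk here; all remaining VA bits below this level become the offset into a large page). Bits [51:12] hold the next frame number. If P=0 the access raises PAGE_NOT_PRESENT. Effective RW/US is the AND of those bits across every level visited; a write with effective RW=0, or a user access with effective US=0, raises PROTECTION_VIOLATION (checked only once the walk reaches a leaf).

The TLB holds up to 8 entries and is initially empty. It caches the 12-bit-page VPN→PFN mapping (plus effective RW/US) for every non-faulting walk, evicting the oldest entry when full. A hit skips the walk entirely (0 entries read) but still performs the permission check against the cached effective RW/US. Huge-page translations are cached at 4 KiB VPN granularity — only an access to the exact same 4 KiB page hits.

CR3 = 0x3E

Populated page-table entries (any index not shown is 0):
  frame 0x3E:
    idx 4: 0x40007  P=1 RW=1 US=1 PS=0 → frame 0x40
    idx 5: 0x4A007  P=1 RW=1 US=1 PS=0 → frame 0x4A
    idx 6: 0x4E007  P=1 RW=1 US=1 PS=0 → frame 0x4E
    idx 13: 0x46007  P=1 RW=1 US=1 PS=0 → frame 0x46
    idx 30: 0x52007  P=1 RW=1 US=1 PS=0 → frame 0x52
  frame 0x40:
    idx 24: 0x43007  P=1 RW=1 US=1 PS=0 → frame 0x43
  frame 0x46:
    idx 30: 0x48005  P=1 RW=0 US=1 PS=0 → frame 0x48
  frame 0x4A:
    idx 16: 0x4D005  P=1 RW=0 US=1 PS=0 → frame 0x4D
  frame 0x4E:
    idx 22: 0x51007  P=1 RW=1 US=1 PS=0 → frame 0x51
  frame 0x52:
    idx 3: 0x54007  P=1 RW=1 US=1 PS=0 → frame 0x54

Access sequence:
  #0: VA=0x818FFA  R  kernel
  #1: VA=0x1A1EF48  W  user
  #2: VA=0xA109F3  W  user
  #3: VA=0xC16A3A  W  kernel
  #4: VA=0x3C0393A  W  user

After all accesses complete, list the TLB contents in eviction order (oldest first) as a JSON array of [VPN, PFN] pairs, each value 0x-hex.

Per-access translation:
#0 VA=0x818FFA (r,kernel):
  L0: frame=0x3E idx=4 entry=0x40007 [P=1 RW=1 US=1 PS=0]
  L1: frame=0x40 idx=24 entry=0x43007 [P=1 RW=1 US=1 PS=0]
  → PA=0x43FFA  (2 entries read)
#1 VA=0x1A1EF48 (w,user):
  L0: frame=0x3E idx=13 entry=0x46007 [P=1 RW=1 US=1 PS=0]
  L1: frame=0x46 idx=30 entry=0x48005 [P=1 RW=0 US=1 PS=0]
  → PROTECTION_VIOLATION  (2 entries read)
#2 VA=0xA109F3 (w,user):
  L0: frame=0x3E idx=5 entry=0x4A007 [P=1 RW=1 US=1 PS=0]
  L1: frame=0x4A idx=16 entry=0x4D005 [P=1 RW=0 US=1 PS=0]
  → PROTECTION_VIOLATION  (2 entries read)
#3 VA=0xC16A3A (w,kernel):
  L0: frame=0x3E idx=6 entry=0x4E007 [P=1 RW=1 US=1 PS=0]
  L1: frame=0x4E idx=22 entry=0x51007 [P=1 RW=1 US=1 PS=0]
  → PA=0x51A3A  (2 entries read)
#4 VA=0x3C0393A (w,user):
  L0: frame=0x3E idx=30 entry=0x52007 [P=1 RW=1 US=1 PS=0]
  L1: frame=0x52 idx=3 entry=0x54007 [P=1 RW=1 US=1 PS=0]
  → PA=0x5493A  (2 entries read)

TLB: [["0x818", "0x43"], ["0xC16", "0x51"], ["0x3C03", "0x54"]]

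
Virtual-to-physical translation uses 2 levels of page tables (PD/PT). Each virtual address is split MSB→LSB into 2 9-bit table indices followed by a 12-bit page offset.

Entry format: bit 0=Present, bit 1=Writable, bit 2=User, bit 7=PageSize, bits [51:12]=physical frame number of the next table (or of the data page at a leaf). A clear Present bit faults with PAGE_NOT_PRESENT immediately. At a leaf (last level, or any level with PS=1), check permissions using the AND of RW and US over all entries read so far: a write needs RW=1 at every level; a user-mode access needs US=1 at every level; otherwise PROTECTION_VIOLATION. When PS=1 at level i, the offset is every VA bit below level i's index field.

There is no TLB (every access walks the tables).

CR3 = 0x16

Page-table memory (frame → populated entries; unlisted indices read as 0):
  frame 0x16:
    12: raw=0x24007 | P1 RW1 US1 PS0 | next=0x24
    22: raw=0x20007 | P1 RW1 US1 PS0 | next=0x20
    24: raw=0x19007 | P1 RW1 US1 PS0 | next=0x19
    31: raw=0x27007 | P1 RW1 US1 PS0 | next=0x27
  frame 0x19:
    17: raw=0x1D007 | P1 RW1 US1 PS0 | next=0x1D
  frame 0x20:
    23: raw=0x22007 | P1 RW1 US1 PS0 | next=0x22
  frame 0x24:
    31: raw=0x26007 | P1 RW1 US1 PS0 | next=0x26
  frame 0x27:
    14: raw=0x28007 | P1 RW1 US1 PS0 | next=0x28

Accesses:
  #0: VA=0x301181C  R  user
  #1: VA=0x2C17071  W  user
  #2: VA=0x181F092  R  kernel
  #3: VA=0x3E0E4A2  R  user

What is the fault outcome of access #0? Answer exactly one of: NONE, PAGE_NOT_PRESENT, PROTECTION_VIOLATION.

Trace:
#0 VA=0x301181C (r,user):
  L0 @0x16[24] → 0x19007  P=1,RW=1,US=1,PS=0
  L1 @0x19[17] → 0x1D007  P=1,RW=1,US=1,PS=0
  ⇒ phys 0x1D81C  [2 reads]
#1 VA=0x2C17071 (w,user):
  L0 @0x16[22] → 0x20007  P=1,RW=1,US=1,PS=0
  L1 @0x20[23] → 0x22007  P=1,RW=1,US=1,PS=0
  ⇒ phys 0x22071  [2 reads]
#2 VA=0x181F092 (r,kernel):
  L0 @0x16[12] → 0x24007  P=1,RW=1,US=1,PS=0
  L1 @0x24[31] → 0x26007  P=1,RW=1,US=1,PS=0
  ⇒ phys 0x26092  [2 reads]
#3 VA=0x3E0E4A2 (r,user):
  L0 @0x16[31] → 0x27007  P=1,RW=1,US=1,PS=0
  L1 @0x27[14] → 0x28007  P=1,RW=1,US=1,PS=0
  ⇒ phys 0x284A2  [2 reads]

Access #0 fault: NONE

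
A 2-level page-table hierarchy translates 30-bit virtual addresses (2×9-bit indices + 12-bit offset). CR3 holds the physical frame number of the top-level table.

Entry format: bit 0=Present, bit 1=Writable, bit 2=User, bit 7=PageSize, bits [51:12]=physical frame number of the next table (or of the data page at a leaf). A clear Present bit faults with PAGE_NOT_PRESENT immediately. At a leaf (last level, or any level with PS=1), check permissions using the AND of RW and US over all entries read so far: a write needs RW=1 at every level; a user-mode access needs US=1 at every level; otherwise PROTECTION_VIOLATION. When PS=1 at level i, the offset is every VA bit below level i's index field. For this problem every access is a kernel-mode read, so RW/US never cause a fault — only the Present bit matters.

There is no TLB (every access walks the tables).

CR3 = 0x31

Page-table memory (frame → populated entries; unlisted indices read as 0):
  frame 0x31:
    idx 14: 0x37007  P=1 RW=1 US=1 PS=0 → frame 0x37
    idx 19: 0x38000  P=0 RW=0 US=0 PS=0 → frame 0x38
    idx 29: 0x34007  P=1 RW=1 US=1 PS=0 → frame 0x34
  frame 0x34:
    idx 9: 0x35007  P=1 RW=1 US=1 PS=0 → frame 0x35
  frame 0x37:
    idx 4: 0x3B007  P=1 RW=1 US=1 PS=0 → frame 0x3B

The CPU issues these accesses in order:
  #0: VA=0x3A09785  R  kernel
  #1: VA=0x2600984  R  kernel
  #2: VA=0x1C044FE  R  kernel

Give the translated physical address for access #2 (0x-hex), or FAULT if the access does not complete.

Per-access translation:
#0 VA=0x3A09785 (r,kernel):
  L0: frame=0x31 idx=29 entry=0x34007 [P=1 RW=1 US=1 PS=0]
  L1: frame=0x34 idx=9 entry=0x35007 [P=1 RW=1 US=1 PS=0]
  ✓ 0x35785  — 2 lookups
#1 VA=0x2600984 (r,kernel):
  L0: frame=0x31 idx=19 entry=0x38000 [P=0 RW=0 US=0 PS=0]
  ✗ PAGE_NOT_PRESENT  [1 reads]
#2 VA=0x1C044FE (r,kernel):
  L0: frame=0x31 idx=14 entry=0x37007 [P=1 RW=1 US=1 PS=0]
  L1: frame=0x37 idx=4 entry=0x3B007 [P=1 RW=1 US=1 PS=0]
  ✓ 0x3B4FE  — 2 lookups

Access #2 PA: 0x3B4FE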